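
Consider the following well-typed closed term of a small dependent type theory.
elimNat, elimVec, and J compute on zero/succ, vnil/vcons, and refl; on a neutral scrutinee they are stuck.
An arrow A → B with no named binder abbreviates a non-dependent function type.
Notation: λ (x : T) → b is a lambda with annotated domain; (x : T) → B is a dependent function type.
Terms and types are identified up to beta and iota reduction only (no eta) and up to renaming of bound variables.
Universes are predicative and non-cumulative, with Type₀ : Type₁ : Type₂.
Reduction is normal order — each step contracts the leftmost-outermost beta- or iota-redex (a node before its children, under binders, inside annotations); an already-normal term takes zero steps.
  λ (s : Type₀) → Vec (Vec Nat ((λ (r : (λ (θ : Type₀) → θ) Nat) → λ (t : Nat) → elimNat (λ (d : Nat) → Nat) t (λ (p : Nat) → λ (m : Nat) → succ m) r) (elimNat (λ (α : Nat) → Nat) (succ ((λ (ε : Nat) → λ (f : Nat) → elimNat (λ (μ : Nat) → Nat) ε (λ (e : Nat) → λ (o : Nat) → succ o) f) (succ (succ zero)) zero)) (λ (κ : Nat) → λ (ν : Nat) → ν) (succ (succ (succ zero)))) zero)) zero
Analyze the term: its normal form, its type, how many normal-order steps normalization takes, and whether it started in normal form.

resulting normal form:
  λ (s : Type₀) → Vec (Vec Nat (succ (succ (succ zero)))) zero
the term's type:
  Type₀ → Type₀
normal-order step count: 25
already normal: no
first contracted redex: a beta-redex


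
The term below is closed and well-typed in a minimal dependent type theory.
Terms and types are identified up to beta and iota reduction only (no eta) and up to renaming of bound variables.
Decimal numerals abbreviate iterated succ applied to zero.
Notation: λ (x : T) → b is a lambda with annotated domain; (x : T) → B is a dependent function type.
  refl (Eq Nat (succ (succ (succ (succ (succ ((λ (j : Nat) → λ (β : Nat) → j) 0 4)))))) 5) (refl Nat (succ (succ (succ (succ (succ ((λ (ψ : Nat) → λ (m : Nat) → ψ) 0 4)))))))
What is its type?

type:
  Eq (Eq Nat 5 5) (refl Nat 5) (refl Nat 5)


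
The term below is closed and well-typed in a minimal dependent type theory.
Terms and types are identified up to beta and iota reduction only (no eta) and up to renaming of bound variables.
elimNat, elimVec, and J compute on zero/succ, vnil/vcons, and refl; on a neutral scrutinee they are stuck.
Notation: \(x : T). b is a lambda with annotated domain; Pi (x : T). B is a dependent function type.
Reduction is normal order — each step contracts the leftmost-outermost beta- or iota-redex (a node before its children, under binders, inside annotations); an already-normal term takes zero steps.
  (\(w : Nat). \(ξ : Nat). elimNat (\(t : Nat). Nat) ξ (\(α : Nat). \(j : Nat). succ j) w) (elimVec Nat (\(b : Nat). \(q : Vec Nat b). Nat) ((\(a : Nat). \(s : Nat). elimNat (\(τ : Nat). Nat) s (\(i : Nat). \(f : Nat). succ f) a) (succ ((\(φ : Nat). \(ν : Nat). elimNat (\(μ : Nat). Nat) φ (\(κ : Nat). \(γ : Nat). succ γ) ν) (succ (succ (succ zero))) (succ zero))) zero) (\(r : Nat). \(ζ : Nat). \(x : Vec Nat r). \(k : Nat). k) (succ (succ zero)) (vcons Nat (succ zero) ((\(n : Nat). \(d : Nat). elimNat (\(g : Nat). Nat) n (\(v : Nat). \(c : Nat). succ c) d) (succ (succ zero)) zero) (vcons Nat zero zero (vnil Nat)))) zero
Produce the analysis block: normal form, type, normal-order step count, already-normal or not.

reduced normal form:
  succ (succ (succ (succ (succ zero))))
type:
  Nat
normal-order step count: 53
started in normal form: no
first contracted redex: a beta-redex


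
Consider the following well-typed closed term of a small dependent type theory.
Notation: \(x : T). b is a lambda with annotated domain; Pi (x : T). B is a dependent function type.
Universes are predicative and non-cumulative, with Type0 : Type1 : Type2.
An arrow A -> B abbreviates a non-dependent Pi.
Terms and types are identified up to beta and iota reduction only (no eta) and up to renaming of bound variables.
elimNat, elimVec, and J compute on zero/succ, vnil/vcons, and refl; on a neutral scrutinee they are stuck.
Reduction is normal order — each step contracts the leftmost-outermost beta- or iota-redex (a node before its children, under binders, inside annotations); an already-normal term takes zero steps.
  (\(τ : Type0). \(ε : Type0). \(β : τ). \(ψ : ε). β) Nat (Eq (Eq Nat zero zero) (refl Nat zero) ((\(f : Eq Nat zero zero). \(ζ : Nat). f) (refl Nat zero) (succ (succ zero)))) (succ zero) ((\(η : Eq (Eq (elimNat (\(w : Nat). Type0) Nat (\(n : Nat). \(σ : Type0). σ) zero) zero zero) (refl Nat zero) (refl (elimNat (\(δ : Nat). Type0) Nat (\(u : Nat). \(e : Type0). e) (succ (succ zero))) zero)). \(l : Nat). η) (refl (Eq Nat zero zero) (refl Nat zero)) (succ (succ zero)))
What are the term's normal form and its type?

normal form:
  succ zero
inferred type:
  Nat


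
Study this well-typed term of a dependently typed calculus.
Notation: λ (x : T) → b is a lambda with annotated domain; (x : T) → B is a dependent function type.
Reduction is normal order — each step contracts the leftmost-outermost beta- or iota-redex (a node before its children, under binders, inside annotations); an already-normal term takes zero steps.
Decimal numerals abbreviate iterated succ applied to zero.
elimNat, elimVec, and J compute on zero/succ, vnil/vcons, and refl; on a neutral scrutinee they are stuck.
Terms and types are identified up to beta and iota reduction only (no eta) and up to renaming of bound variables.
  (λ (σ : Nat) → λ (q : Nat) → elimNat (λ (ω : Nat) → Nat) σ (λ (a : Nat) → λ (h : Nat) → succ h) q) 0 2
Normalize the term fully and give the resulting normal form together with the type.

resulting normal form:
  2
inferred type:
  Nat


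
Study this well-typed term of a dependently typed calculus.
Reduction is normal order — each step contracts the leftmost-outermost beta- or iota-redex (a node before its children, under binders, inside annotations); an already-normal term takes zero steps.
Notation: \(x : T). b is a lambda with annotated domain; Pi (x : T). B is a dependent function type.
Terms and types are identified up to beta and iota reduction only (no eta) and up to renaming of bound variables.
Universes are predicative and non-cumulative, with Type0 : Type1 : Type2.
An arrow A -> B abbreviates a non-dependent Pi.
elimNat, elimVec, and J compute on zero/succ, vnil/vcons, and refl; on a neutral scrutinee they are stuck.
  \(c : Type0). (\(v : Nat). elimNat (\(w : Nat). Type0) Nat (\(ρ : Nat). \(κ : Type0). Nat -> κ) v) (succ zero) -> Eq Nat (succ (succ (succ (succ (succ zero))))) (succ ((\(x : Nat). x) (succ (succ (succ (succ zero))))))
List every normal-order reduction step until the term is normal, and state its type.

normal-order reduction:
  \(c : Type0). (\(v : Nat). elimNat (\(w : Nat). Type0) Nat (\(ρ : Nat). \(κ : Type0). Nat -> κ) v) (succ zero) -> Eq Nat (succ (succ (succ (succ (succ zero))))) (succ ((\(x : Nat). x) (succ (succ (succ (succ zero))))))
  ~> \(c : Type0). elimNat (\(v : Nat). Type0) Nat (\(w : Nat). \(ρ : Type0). Nat -> ρ) (succ zero) -> Eq Nat (succ (succ (succ (succ (succ zero))))) (succ ((\(κ : Nat). κ) (succ (succ (succ (succ zero))))))
  ~> \(c : Type0). (\(v : Nat). \(w : Type0). Nat -> w) zero (elimNat (\(ρ : Nat). Type0) Nat (\(κ : Nat). \(x : Type0). Nat -> x) zero) -> Eq Nat (succ (succ (succ (succ (succ zero))))) (succ ((\(ν : Nat). ν) (succ (succ (succ (succ zero))))))
  ~> \(c : Type0). (\(v : Type0). Nat -> v) (elimNat (\(w : Nat). Type0) Nat (\(ρ : Nat). \(κ : Type0). Nat -> κ) zero) -> Eq Nat (succ (succ (succ (succ (succ zero))))) (succ ((\(x : Nat). x) (succ (succ (succ (succ zero))))))
  ~> \(c : Type0). (Nat -> elimNat (\(v : Nat). Type0) Nat (\(w : Nat). \(ρ : Type0). Nat -> ρ) zero) -> Eq Nat (succ (succ (succ (succ (succ zero))))) (succ ((\(κ : Nat). κ) (succ (succ (succ (succ zero))))))
  ~> \(c : Type0). (Nat -> Nat) -> Eq Nat (succ (succ (succ (succ (succ zero))))) (succ ((\(v : Nat). v) (succ (succ (succ (succ zero))))))
  ~> \(c : Type0). (Nat -> Nat) -> Eq Nat (succ (succ (succ (succ (succ zero))))) (succ (succ (succ (succ (succ zero)))))
the term's type:
  Type0 -> Type0


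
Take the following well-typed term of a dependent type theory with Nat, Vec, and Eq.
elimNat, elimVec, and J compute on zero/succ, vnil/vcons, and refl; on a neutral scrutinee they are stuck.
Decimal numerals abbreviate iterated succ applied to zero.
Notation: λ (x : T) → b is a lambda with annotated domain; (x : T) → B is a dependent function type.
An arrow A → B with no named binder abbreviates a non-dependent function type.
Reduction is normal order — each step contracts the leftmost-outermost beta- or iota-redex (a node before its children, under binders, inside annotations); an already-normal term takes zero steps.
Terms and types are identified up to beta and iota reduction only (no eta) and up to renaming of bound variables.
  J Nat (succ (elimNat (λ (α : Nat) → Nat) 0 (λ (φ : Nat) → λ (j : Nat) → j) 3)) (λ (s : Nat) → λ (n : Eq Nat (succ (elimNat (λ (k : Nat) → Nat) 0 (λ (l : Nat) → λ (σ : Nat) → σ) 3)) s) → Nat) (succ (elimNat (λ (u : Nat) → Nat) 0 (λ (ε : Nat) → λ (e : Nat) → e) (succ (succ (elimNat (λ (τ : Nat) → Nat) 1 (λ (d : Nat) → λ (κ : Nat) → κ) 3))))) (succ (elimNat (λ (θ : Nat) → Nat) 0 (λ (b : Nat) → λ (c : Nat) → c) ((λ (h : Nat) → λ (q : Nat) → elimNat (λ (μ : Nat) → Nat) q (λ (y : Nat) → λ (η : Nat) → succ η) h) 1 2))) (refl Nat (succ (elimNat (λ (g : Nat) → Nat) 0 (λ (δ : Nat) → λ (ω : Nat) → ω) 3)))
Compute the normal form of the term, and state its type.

resulting normal form:
  1
inferred type:
  Nat


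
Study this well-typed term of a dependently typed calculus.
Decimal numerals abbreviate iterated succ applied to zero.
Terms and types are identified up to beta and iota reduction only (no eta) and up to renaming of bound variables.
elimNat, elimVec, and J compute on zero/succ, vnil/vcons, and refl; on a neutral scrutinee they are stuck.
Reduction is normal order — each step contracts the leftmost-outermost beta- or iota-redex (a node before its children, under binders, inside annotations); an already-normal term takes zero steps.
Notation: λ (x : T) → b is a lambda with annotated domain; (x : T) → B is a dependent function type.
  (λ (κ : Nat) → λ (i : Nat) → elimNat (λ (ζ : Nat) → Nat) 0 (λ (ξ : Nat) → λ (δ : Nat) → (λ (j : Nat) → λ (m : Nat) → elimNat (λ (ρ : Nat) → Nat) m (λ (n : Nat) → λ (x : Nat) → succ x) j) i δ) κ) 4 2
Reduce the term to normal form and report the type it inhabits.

normal form:
  8
the term's type:
  Nat


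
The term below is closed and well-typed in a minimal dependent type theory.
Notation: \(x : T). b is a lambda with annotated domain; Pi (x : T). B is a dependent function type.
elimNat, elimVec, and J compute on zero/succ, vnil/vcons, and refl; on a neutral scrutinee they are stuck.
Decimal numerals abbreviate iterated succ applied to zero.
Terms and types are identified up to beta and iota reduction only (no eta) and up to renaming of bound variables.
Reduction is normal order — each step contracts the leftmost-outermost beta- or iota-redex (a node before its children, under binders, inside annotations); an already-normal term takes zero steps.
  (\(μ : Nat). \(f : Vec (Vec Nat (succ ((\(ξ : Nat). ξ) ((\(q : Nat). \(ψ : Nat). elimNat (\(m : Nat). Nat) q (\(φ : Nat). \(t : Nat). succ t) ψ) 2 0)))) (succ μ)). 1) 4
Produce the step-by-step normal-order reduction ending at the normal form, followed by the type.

normal-order reduction:
  (\(μ : Nat). \(f : Vec (Vec Nat (succ ((\(ξ : Nat). ξ) ((\(q : Nat). \(ψ : Nat). elimNat (\(m : Nat). Nat) q (\(φ : Nat). \(t : Nat). succ t) ψ) 2 0)))) (succ μ)). 1) 4
  ~> \(μ : Vec (Vec Nat (succ ((\(f : Nat). f) ((\(ξ : Nat). \(q : Nat). elimNat (\(ψ : Nat). Nat) ξ (\(m : Nat). \(φ : Nat). succ φ) q) 2 0)))) 5). 1
  ~> \(μ : Vec (Vec Nat (succ ((\(f : Nat). \(ξ : Nat). elimNat (\(q : Nat). Nat) f (\(ψ : Nat). \(m : Nat). succ m) ξ) 2 0))) 5). 1
  ~> \(μ : Vec (Vec Nat (succ ((\(f : Nat). elimNat (\(ξ : Nat). Nat) 2 (\(q : Nat). \(ψ : Nat). succ ψ) f) 0))) 5). 1
  ~> \(μ : Vec (Vec Nat (succ (elimNat (\(f : Nat). Nat) 2 (\(ξ : Nat). \(q : Nat). succ q) 0))) 5). 1
  ~> \(μ : Vec (Vec Nat 3) 5). 1
inferred type:
  Pi (μ : Vec (Vec Nat 3) 5). Nat


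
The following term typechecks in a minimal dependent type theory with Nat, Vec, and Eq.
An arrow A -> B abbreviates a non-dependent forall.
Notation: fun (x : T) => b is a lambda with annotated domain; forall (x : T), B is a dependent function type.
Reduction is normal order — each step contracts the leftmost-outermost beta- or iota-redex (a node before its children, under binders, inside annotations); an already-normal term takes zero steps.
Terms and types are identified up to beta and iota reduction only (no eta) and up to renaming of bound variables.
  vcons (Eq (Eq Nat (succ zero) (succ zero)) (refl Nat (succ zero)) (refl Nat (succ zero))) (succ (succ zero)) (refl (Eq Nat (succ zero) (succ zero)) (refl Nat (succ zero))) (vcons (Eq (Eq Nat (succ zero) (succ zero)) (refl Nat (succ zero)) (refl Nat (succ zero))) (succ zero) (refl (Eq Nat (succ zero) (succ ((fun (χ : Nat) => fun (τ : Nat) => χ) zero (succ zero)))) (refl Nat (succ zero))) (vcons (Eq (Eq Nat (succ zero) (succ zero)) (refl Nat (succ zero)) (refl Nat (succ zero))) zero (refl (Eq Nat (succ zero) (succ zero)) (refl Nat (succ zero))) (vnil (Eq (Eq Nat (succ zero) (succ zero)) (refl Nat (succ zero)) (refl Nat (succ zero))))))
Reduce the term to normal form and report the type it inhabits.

reduced normal form:
  vcons (Eq (Eq Nat (succ zero) (succ zero)) (refl Nat (succ zero)) (refl Nat (succ zero))) (succ (succ zero)) (refl (Eq Nat (succ zero) (succ zero)) (refl Nat (succ zero))) (vcons (Eq (Eq Nat (succ zero) (succ zero)) (refl Nat (succ zero)) (refl Nat (succ zero))) (succ zero) (refl (Eq Nat (succ zero) (succ zero)) (refl Nat (succ zero))) (vcons (Eq (Eq Nat (succ zero) (succ zero)) (refl Nat (succ zero)) (refl Nat (succ zero))) zero (refl (Eq Nat (succ zero) (succ zero)) (refl Nat (succ zero))) (vnil (Eq (Eq Nat (succ zero) (succ zero)) (refl Nat (succ zero)) (refl Nat (succ zero))))))
the term's type:
  Vec (Eq (Eq Nat (succ zero) (succ zero)) (refl Nat (succ zero)) (refl Nat (succ zero))) (succ (succ (succ zero)))
observation: reduction starts at a beta-redex, and 2 normal-order steps reach the normal form.


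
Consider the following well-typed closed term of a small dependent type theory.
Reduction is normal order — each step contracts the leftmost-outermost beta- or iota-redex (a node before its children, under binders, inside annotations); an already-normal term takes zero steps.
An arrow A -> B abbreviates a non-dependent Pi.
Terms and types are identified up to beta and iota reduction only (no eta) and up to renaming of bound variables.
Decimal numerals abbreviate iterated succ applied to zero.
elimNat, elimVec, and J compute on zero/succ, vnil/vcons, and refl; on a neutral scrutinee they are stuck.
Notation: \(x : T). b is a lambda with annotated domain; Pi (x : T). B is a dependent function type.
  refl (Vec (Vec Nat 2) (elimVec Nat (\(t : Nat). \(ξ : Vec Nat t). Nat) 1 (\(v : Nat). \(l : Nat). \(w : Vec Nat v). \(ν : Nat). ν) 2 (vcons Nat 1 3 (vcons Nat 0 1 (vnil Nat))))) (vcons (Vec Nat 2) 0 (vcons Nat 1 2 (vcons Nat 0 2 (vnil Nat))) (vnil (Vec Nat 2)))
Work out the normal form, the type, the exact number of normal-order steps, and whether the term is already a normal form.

reduced normal form:
  refl (Vec (Vec Nat 2) 1) (vcons (Vec Nat 2) 0 (vcons Nat 1 2 (vcons Nat 0 2 (vnil Nat))) (vnil (Vec Nat 2)))
the term's type:
  Eq (Vec (Vec Nat 2) 1) (vcons (Vec Nat 2) 0 (vcons Nat 1 2 (vcons Nat 0 2 (vnil Nat))) (vnil (Vec Nat 2))) (vcons (Vec Nat 2) 0 (vcons Nat 1 2 (vcons Nat 0 2 (vnil Nat))) (vnil (Vec Nat 2)))
steps to reach normal form (normal order): 11
started in normal form: no
first contracted redex: an elimVec iota-redex


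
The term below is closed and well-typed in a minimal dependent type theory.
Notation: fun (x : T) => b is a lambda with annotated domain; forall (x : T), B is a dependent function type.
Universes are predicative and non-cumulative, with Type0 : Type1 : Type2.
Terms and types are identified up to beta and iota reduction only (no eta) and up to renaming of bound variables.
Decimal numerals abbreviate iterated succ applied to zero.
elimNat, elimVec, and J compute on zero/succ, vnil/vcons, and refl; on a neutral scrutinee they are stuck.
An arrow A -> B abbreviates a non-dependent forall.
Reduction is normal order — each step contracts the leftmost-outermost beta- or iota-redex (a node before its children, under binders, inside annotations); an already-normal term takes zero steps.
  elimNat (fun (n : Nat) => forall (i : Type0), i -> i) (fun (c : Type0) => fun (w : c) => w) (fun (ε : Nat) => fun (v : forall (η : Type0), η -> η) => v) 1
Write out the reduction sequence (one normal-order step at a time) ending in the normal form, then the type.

normal-order reduction sequence:
  elimNat (fun (n : Nat) => forall (i : Type0), i -> i) (fun (c : Type0) => fun (w : c) => w) (fun (ε : Nat) => fun (v : forall (η : Type0), η -> η) => v) 1
  ~> (fun (n : Nat) => fun (i : forall (c : Type0), c -> c) => i) 0 (elimNat (fun (w : Nat) => forall (ε : Type0), ε -> ε) (fun (v : Type0) => fun (η : v) => η) (fun (α : Nat) => fun (e : forall (δ : Type0), δ -> δ) => e) 0)
  ~> (fun (n : forall (i : Type0), i -> i) => n) (elimNat (fun (c : Nat) => forall (w : Type0), w -> w) (fun (ε : Type0) => fun (v : ε) => v) (fun (η : Nat) => fun (α : forall (e : Type0), e -> e) => α) 0)
  ~> elimNat (fun (n : Nat) => forall (i : Type0), i -> i) (fun (c : Type0) => fun (w : c) => w) (fun (ε : Nat) => fun (v : forall (η : Type0), η -> η) => v) 0
  ~> fun (n : Type0) => fun (i : n) => i
the term's type:
  forall (n : Type0), n -> n


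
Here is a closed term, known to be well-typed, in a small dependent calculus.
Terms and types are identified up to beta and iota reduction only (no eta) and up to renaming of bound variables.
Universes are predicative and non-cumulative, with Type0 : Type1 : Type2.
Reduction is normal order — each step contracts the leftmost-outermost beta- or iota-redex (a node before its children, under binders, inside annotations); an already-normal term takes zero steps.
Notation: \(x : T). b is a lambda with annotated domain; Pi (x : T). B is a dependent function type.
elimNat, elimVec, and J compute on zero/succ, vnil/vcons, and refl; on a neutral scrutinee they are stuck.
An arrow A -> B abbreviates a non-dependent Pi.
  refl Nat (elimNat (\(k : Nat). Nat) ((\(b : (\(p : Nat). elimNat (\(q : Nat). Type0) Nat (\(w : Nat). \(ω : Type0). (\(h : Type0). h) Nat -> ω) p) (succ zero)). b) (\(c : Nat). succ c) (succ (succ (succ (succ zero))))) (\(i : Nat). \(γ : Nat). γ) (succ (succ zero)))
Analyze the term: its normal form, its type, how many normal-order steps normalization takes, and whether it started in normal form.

reduced normal form:
  refl Nat (succ (succ (succ (succ (succ zero)))))
type:
  Eq Nat (succ (succ (succ (succ (succ zero))))) (succ (succ (succ (succ (succ zero)))))
steps to reach normal form (normal order): 9
term was already normal: no
first redex: an elimNat iota-redex


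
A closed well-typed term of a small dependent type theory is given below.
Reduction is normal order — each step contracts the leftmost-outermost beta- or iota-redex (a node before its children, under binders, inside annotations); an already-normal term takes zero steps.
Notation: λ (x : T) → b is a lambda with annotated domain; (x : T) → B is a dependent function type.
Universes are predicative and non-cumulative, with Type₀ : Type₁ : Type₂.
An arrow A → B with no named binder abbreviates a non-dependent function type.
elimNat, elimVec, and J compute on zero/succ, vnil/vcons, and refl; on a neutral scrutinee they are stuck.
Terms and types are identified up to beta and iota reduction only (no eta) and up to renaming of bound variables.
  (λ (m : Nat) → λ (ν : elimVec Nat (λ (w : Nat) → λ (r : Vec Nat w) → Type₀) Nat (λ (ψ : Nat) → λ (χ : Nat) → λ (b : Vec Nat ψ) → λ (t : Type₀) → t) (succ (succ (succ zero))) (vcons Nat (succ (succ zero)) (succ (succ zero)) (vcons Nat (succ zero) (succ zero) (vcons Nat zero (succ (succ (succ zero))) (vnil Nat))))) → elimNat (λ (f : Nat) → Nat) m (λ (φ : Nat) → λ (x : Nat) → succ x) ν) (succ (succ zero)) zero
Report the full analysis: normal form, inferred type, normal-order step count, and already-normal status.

reduced normal form:
  succ (succ zero)
type:
  Nat
steps to reach normal form (normal order): 3
already normal: no
first redex: a beta-redex


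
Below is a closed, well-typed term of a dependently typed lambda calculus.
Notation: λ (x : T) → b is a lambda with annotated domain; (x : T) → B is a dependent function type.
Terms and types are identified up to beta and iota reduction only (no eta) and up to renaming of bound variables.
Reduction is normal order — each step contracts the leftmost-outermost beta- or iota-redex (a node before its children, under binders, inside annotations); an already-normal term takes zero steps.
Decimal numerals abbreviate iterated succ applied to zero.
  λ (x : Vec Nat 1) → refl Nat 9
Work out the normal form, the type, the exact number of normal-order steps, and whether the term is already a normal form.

resulting normal form:
  λ (x : Vec Nat 1) → refl Nat 9
type:
  (x : Vec Nat 1) → Eq Nat 9 9
reduction steps (normal order): 0
term was already normal: yes


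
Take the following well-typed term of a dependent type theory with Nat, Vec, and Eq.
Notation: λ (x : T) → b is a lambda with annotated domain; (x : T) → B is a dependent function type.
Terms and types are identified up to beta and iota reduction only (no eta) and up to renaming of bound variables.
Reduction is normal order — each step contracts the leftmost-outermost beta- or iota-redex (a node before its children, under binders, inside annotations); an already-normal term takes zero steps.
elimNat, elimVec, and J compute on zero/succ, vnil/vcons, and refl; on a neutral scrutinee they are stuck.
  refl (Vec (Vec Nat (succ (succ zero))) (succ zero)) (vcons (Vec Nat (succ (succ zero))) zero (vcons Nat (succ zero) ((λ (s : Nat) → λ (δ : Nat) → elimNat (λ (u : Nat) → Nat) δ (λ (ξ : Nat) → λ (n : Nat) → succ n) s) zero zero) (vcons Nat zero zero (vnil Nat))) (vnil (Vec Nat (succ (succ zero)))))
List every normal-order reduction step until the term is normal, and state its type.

reduction (normal order):
  refl (Vec (Vec Nat (succ (succ zero))) (succ zero)) (vcons (Vec Nat (succ (succ zero))) zero (vcons Nat (succ zero) ((λ (s : Nat) → λ (δ : Nat) → elimNat (λ (u : Nat) → Nat) δ (λ (ξ : Nat) → λ (n : Nat) → succ n) s) zero zero) (vcons Nat zero zero (vnil Nat))) (vnil (Vec Nat (succ (succ zero)))))
  ~> refl (Vec (Vec Nat (succ (succ zero))) (succ zero)) (vcons (Vec Nat (succ (succ zero))) zero (vcons Nat (succ zero) ((λ (s : Nat) → elimNat (λ (δ : Nat) → Nat) s (λ (u : Nat) → λ (ξ : Nat) → succ ξ) zero) zero) (vcons Nat zero zero (vnil Nat))) (vnil (Vec Nat (succ (succ zero)))))
  ~> refl (Vec (Vec Nat (succ (succ zero))) (succ zero)) (vcons (Vec Nat (succ (succ zero))) zero (vcons Nat (succ zero) (elimNat (λ (s : Nat) → Nat) zero (λ (δ : Nat) → λ (u : Nat) → succ u) zero) (vcons Nat zero zero (vnil Nat))) (vnil (Vec Nat (succ (succ zero)))))
  ~> refl (Vec (Vec Nat (succ (succ zero))) (succ zero)) (vcons (Vec Nat (succ (succ zero))) zero (vcons Nat (succ zero) zero (vcons Nat zero zero (vnil Nat))) (vnil (Vec Nat (succ (succ zero)))))
type:
  Eq (Vec (Vec Nat (succ (succ zero))) (succ zero)) (vcons (Vec Nat (succ (succ zero))) zero (vcons Nat (succ zero) zero (vcons Nat zero zero (vnil Nat))) (vnil (Vec Nat (succ (succ zero))))) (vcons (Vec Nat (succ (succ zero))) zero (vcons Nat (succ zero) zero (vcons Nat zero zero (vnil Nat))) (vnil (Vec Nat (succ (succ zero)))))


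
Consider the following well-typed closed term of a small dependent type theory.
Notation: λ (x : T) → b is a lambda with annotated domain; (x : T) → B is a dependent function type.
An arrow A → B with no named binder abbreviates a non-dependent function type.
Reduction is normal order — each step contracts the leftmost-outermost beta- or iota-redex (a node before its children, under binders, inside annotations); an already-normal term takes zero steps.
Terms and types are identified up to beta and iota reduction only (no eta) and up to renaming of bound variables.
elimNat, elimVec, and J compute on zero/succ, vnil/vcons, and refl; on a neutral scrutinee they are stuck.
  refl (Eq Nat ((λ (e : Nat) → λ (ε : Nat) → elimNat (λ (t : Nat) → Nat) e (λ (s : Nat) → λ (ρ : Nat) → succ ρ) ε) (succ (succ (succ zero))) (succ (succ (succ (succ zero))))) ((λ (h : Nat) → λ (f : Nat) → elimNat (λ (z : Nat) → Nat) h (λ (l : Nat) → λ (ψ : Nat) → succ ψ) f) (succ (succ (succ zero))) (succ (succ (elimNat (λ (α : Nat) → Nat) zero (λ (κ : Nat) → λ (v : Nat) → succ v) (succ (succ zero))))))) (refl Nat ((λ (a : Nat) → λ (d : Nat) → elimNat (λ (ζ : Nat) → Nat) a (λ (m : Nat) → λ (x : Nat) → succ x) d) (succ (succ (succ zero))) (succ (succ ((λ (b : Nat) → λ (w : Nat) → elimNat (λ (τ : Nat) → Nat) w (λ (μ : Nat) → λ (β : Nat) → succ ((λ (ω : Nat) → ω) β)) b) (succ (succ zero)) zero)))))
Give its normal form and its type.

reduced normal form:
  refl (Eq Nat (succ (succ (succ (succ (succ (succ (succ zero))))))) (succ (succ (succ (succ (succ (succ (succ zero)))))))) (refl Nat (succ (succ (succ (succ (succ (succ (succ zero))))))))
inferred type:
  Eq (Eq Nat (succ (succ (succ (succ (succ (succ (succ zero))))))) (succ (succ (succ (succ (succ (succ (succ zero)))))))) (refl Nat (succ (succ (succ (succ (succ (succ (succ zero)))))))) (refl Nat (succ (succ (succ (succ (succ (succ (succ zero))))))))


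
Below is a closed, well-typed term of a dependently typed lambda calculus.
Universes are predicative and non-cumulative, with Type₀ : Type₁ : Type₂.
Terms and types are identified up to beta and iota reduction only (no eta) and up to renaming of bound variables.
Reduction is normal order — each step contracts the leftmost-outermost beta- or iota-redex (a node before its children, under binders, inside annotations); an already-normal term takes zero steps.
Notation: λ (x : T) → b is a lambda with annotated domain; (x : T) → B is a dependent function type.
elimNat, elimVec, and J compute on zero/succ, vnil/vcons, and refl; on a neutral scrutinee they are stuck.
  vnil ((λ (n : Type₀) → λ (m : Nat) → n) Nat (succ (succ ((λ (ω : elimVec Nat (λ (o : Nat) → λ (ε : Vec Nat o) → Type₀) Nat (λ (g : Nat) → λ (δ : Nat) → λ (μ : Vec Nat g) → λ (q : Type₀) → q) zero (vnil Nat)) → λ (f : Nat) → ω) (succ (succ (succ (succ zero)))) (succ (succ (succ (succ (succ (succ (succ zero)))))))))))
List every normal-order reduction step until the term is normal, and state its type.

reduction (normal order):
  vnil ((λ (n : Type₀) → λ (m : Nat) → n) Nat (succ (succ ((λ (ω : elimVec Nat (λ (o : Nat) → λ (ε : Vec Nat o) → Type₀) Nat (λ (g : Nat) → λ (δ : Nat) → λ (μ : Vec Nat g) → λ (q : Type₀) → q) zero (vnil Nat)) → λ (f : Nat) → ω) (succ (succ (succ (succ zero)))) (succ (succ (succ (succ (succ (succ (succ zero)))))))))))
  ~> vnil ((λ (n : Nat) → Nat) (succ (succ ((λ (m : elimVec Nat (λ (ω : Nat) → λ (o : Vec Nat ω) → Type₀) Nat (λ (ε : Nat) → λ (g : Nat) → λ (δ : Vec Nat ε) → λ (μ : Type₀) → μ) zero (vnil Nat)) → λ (q : Nat) → m) (succ (succ (succ (succ zero)))) (succ (succ (succ (succ (succ (succ (succ zero)))))))))))
  ~> vnil Nat
type:
  Vec Nat zero


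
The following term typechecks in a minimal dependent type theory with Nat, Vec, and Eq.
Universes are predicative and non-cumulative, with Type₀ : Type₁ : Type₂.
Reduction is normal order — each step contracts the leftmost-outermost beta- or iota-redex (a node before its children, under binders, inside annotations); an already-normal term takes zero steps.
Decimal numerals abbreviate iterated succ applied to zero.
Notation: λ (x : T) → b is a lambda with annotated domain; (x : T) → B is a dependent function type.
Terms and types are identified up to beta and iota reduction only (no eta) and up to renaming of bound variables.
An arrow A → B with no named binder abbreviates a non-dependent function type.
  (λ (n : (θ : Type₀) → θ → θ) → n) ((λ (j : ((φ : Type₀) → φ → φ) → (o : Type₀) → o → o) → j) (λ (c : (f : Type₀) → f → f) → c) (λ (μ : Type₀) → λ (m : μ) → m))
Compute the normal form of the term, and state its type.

resulting normal form:
  λ (n : Type₀) → λ (θ : n) → θ
the term's type:
  (n : Type₀) → n → n
observation: the leftmost-outermost redex is a beta-redex, and normalization takes 3 steps.


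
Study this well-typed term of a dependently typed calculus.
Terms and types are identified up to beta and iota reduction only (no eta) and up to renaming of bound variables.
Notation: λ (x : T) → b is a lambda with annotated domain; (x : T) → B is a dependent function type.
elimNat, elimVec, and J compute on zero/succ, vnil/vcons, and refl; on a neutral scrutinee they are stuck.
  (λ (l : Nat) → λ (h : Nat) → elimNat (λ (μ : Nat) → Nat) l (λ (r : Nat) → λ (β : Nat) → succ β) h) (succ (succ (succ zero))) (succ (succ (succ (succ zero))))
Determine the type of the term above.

the term's type:
  Nat


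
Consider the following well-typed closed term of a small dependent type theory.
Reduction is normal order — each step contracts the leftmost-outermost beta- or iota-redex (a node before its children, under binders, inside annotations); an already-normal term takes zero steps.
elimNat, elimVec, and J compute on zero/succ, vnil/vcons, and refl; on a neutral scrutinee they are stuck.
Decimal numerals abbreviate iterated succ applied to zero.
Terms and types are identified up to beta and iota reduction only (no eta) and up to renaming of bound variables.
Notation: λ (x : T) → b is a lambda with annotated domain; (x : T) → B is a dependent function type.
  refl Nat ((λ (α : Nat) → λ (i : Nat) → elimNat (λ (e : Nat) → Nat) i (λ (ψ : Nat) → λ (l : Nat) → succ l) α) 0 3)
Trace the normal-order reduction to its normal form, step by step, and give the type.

normal-order reduction sequence:
  refl Nat ((λ (α : Nat) → λ (i : Nat) → elimNat (λ (e : Nat) → Nat) i (λ (ψ : Nat) → λ (l : Nat) → succ l) α) 0 3)
  ~> refl Nat ((λ (α : Nat) → elimNat (λ (i : Nat) → Nat) α (λ (e : Nat) → λ (ψ : Nat) → succ ψ) 0) 3)
  ~> refl Nat (elimNat (λ (α : Nat) → Nat) 3 (λ (i : Nat) → λ (e : Nat) → succ e) 0)
  ~> refl Nat 3
type:
  Eq Nat 3 3


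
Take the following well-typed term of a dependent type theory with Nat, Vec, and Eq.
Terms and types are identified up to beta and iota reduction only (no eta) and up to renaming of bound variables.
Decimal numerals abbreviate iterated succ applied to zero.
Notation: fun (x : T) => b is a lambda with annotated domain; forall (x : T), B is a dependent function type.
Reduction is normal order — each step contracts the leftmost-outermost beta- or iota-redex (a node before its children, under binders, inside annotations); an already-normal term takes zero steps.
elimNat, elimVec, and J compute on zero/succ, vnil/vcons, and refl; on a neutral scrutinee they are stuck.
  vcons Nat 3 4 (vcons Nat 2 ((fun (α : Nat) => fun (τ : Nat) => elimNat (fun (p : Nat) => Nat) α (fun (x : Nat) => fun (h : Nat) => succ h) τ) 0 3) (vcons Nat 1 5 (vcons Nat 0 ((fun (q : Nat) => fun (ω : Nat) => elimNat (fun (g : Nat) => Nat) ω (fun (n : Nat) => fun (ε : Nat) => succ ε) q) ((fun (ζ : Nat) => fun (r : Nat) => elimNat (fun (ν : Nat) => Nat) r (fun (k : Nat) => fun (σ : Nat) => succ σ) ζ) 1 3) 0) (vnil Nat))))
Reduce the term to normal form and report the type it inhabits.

resulting normal form:
  vcons Nat 3 4 (vcons Nat 2 3 (vcons Nat 1 5 (vcons Nat 0 4 (vnil Nat))))
type:
  Vec Nat 4


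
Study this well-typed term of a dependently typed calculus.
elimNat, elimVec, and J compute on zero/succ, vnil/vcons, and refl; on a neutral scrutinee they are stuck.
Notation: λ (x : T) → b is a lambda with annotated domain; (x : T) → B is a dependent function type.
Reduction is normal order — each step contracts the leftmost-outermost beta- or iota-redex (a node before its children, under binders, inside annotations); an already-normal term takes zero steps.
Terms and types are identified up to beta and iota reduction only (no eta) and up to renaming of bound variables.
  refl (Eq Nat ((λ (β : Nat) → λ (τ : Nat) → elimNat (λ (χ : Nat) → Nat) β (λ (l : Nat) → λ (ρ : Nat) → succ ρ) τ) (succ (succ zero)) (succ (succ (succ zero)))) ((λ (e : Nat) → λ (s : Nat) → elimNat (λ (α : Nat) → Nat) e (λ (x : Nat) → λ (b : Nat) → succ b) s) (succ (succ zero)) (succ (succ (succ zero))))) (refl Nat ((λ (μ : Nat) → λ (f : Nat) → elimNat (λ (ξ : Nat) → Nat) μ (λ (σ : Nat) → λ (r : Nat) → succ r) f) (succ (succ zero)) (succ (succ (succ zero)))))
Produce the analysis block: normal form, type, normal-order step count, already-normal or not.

resulting normal form:
  refl (Eq Nat (succ (succ (succ (succ (succ zero))))) (succ (succ (succ (succ (succ zero)))))) (refl Nat (succ (succ (succ (succ (succ zero))))))
the term's type:
  Eq (Eq Nat (succ (succ (succ (succ (succ zero))))) (succ (succ (succ (succ (succ zero)))))) (refl Nat (succ (succ (succ (succ (succ zero)))))) (refl Nat (succ (succ (succ (succ (succ zero))))))
normal-order step count: 36
started in normal form: no
first redex: a beta-redex


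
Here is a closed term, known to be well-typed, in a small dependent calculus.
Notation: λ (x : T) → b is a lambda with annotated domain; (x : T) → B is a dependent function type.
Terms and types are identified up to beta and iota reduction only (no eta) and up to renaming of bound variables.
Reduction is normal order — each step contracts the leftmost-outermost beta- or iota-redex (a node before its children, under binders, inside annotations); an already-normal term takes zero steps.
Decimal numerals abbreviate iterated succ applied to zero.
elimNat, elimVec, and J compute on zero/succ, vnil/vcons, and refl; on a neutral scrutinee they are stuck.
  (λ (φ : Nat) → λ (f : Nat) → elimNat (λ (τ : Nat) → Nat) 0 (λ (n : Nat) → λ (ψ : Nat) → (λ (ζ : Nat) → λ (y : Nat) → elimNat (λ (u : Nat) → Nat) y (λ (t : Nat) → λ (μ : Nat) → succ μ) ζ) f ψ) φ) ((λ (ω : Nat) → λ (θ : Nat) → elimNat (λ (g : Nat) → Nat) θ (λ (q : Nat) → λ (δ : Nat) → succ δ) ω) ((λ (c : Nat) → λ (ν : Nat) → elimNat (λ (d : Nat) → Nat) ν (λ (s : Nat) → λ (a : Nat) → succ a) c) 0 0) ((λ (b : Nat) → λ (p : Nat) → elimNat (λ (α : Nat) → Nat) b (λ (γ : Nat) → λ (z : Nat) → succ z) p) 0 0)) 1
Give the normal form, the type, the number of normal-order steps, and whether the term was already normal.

resulting normal form:
  0
the term's type:
  Nat
steps to reach normal form (normal order): 18
started in normal form: no
first redex: a beta-redex


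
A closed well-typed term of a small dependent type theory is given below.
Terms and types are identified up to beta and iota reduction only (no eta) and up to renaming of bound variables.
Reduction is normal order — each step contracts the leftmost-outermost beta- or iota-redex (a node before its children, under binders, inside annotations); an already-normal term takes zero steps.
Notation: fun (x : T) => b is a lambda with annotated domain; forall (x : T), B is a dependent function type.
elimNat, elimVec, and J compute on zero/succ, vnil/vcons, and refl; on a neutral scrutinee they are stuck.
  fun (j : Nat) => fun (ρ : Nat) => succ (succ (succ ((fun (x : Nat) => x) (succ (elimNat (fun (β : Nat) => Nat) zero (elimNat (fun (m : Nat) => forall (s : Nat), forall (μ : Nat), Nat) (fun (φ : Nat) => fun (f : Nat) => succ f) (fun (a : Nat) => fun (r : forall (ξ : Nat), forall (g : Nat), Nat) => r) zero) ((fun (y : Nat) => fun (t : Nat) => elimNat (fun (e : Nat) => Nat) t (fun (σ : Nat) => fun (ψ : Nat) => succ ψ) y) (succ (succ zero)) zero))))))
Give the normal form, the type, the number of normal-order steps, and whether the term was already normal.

resulting normal form:
  fun (j : Nat) => fun (ρ : Nat) => succ (succ (succ (succ (succ (succ zero)))))
inferred type:
  forall (j : Nat), forall (ρ : Nat), Nat
steps to reach normal form (normal order): 18
term was already normal: no
first redex: a beta-redex


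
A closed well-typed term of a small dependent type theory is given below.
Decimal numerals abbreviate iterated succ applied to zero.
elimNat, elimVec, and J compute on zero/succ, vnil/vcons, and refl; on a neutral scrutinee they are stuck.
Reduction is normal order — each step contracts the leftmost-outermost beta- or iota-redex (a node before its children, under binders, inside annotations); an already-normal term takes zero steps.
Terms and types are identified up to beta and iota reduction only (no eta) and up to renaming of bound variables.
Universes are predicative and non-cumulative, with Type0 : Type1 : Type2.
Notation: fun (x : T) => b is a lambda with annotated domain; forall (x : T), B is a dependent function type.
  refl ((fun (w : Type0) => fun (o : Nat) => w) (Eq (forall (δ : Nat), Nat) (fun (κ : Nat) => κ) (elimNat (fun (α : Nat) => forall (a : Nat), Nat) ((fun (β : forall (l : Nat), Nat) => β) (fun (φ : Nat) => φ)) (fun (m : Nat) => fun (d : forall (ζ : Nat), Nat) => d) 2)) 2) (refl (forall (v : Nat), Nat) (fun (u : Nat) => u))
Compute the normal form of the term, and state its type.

resulting normal form:
  refl (Eq (forall (w : Nat), Nat) (fun (o : Nat) => o) (fun (δ : Nat) => δ)) (refl (forall (κ : Nat), Nat) (fun (α : Nat) => α))
inferred type:
  Eq (Eq (forall (w : Nat), Nat) (fun (o : Nat) => o) (fun (δ : Nat) => δ)) (refl (forall (κ : Nat), Nat) (fun (α : Nat) => α)) (refl (forall (a : Nat), Nat) (fun (β : Nat) => β))


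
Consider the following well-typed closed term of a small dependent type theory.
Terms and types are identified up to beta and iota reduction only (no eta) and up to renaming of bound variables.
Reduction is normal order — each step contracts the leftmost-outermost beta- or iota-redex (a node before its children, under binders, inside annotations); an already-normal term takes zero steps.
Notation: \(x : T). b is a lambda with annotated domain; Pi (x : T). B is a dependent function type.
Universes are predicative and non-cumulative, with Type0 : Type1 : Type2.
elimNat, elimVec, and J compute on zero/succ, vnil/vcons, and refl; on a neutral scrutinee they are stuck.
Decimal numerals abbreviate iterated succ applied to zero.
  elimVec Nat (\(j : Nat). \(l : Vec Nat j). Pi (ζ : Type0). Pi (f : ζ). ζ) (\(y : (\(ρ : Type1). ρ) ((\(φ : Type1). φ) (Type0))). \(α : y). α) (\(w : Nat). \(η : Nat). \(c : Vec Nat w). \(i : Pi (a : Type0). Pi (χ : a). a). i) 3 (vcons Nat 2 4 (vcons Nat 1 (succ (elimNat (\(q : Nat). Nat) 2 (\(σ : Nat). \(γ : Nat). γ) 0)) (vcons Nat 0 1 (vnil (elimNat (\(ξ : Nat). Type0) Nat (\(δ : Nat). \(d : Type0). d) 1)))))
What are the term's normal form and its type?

resulting normal form:
  \(j : Type0). \(l : j). l
the term's type:
  Pi (j : Type0). Pi (l : j). j


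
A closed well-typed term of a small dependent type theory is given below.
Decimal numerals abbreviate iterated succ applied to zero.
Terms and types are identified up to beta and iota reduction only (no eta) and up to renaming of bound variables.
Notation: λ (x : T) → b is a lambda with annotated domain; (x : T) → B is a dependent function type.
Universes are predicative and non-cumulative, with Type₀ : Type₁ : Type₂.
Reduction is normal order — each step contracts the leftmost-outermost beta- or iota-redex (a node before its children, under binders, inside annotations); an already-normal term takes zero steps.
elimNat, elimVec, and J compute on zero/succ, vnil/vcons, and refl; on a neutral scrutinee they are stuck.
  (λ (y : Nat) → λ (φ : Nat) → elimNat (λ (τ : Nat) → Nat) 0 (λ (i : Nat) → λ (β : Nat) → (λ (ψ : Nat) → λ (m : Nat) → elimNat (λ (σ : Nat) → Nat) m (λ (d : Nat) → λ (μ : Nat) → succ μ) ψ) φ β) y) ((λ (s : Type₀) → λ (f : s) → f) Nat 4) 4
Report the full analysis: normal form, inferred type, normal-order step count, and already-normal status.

normal form:
  16
type:
  Nat
steps to reach normal form (normal order): 32
term was already normal: no
first redex: a beta-redex
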